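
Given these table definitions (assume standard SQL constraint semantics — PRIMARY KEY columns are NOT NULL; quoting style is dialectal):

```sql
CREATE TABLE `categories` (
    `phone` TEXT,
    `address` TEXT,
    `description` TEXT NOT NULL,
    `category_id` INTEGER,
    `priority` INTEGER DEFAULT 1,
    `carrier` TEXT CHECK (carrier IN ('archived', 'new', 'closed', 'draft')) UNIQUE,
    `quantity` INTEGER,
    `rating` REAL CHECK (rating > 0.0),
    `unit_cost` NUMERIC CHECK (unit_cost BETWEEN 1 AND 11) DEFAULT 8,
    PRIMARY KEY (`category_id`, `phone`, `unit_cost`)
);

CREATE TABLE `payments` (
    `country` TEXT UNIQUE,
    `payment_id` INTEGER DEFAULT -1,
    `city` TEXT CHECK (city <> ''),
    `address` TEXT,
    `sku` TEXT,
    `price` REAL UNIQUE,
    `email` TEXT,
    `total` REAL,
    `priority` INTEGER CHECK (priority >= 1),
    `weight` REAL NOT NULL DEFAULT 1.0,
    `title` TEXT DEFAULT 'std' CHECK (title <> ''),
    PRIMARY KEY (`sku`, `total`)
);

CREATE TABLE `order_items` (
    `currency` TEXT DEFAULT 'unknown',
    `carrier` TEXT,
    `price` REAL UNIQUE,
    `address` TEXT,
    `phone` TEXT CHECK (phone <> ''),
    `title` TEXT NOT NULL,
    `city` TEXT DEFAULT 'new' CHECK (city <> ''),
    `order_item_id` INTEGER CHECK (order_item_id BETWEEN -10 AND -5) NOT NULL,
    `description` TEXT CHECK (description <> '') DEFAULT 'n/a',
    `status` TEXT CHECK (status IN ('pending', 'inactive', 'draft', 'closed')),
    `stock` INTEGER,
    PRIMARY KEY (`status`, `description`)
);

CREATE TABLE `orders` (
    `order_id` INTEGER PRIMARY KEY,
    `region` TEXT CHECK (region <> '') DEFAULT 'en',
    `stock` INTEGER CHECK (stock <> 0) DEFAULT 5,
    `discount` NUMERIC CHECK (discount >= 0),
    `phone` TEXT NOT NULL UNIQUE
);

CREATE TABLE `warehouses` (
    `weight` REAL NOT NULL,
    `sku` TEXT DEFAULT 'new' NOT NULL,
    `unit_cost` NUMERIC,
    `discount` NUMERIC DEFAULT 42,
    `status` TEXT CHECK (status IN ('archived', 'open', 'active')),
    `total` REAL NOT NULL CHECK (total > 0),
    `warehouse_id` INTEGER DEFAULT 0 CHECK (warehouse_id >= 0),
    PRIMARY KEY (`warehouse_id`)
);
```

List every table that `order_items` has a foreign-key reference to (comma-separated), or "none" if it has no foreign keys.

No column in order_items has a REFERENCES clause.

none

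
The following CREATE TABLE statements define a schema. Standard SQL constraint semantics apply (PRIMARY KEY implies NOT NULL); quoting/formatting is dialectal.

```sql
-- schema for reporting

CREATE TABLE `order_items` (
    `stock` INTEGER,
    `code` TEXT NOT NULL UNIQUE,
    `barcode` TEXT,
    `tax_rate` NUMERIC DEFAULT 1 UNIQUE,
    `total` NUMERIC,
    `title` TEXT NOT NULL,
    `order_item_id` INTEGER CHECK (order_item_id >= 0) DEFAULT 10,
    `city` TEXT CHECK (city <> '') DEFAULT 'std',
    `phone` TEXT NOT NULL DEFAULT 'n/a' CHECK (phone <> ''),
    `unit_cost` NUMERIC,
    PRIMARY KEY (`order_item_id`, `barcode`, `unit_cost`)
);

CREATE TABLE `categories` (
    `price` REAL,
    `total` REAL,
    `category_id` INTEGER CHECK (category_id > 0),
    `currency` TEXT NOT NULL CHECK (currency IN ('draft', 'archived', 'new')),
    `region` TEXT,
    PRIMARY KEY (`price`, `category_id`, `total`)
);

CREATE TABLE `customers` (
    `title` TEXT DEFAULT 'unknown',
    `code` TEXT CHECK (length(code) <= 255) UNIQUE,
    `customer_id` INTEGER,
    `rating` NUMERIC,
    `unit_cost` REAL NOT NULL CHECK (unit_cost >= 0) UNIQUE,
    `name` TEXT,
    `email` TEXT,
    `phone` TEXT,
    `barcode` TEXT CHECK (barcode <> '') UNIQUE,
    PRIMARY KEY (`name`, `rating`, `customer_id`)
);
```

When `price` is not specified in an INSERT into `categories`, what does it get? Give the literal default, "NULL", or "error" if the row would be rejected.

error

price has no DEFAULT clause.
Omitting it would insert NULL, but it is part of the PRIMARY KEY, so the INSERT fails.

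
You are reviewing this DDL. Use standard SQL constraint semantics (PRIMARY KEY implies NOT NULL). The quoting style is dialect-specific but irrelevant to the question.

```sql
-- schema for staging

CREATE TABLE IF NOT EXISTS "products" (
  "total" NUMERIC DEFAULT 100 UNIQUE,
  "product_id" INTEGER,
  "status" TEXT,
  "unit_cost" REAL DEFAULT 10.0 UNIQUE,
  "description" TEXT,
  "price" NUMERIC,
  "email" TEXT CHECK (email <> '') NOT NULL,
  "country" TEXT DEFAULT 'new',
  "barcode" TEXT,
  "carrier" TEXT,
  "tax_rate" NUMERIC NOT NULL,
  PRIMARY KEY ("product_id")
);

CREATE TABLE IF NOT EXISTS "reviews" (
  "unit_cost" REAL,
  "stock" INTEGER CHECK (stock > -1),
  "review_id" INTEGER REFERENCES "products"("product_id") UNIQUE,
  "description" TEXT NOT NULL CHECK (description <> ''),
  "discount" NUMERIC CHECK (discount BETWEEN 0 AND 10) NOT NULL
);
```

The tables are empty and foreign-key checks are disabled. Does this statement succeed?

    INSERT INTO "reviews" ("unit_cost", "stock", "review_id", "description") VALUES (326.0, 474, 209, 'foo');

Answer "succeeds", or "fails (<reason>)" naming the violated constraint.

discount is omitted from the column list and has no DEFAULT, so it would receive NULL.
But discount is declared NOT NULL.

fails (NOT NULL on discount)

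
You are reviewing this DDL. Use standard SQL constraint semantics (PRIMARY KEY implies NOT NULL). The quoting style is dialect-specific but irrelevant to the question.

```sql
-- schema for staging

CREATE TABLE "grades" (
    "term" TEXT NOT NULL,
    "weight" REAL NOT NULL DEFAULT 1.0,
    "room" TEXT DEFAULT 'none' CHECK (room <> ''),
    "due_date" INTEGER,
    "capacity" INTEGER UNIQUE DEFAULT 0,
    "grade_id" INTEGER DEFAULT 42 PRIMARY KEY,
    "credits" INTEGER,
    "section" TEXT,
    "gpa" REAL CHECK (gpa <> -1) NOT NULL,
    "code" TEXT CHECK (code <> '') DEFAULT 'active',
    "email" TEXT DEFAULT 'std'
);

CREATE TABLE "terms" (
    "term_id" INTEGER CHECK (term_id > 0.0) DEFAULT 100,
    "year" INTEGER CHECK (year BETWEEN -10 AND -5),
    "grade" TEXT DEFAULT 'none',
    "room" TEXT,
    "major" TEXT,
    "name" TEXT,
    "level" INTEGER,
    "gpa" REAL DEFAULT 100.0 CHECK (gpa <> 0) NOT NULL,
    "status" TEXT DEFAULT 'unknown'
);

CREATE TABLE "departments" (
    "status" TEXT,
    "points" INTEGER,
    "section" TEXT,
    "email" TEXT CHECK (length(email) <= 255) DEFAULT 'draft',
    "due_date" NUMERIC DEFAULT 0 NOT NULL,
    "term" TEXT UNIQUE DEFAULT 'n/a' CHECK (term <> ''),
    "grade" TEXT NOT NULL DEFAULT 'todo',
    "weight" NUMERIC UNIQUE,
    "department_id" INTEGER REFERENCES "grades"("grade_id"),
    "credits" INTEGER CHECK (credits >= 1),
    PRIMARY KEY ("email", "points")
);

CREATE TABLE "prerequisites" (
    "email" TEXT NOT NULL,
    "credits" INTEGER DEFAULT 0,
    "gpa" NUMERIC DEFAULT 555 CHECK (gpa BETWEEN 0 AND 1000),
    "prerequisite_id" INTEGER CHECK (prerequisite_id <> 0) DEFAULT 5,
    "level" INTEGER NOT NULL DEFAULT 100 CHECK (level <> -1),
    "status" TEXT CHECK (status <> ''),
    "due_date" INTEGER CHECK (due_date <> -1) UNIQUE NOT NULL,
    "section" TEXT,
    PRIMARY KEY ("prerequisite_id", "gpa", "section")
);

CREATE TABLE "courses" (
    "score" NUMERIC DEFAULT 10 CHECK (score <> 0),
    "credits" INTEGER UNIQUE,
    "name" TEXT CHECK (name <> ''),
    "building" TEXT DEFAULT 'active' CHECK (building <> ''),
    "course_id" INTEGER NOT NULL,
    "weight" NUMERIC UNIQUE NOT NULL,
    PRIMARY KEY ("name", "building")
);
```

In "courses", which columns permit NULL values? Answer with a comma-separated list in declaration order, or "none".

- score: CHECK does not forbid NULL (a CHECK constraint passes when its expression is NULL) → nullable.
- credits: UNIQUE does not imply NOT NULL → nullable.
- name: part of the PRIMARY KEY, which implies NOT NULL → not nullable.
- building: part of the PRIMARY KEY, which implies NOT NULL → not nullable.
- course_id: declared NOT NULL → not nullable.
- weight: declared NOT NULL → not nullable.

score, credits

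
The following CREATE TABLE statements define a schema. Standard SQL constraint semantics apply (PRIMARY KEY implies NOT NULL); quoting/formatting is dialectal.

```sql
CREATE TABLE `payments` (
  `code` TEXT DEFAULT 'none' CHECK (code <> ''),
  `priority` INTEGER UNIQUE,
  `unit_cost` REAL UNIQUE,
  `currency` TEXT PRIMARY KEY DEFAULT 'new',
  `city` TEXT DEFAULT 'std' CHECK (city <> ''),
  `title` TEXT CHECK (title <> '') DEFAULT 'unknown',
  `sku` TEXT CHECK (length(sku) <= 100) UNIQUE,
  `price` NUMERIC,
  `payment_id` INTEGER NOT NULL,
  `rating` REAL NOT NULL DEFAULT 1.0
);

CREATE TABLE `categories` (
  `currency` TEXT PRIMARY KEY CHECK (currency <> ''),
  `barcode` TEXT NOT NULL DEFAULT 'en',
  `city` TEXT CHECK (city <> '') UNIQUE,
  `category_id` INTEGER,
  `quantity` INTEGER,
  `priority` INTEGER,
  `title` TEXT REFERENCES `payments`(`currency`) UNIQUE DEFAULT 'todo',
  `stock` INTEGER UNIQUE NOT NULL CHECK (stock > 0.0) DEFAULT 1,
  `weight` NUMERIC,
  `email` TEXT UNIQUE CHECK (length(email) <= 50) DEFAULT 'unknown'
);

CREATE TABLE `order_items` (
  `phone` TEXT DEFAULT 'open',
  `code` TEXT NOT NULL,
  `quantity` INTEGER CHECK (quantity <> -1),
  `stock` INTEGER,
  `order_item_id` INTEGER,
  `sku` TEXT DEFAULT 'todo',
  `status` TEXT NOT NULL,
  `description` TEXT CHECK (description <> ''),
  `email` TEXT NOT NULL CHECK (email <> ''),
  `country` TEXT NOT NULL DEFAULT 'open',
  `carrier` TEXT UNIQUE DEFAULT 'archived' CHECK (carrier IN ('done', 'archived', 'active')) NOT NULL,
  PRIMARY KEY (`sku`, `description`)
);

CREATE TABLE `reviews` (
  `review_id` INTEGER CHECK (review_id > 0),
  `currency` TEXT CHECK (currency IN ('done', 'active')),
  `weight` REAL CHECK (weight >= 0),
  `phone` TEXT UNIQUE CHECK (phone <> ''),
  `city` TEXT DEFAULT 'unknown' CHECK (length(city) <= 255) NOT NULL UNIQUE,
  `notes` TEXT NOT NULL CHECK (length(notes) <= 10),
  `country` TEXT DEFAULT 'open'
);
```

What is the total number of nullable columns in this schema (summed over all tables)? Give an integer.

payments: 7 nullable (code, priority, unit_cost, city, title, sku, price — PK (currency) and explicit NOT NULL columns excluded).
categories: 7 nullable (city, category_id, quantity, priority, title, weight, email — PK (currency) and explicit NOT NULL columns excluded).
order_items: 4 nullable (phone, quantity, stock, order_item_id — PK (sku, description) and explicit NOT NULL columns excluded).
reviews: 5 nullable (review_id, currency, weight, phone, country — PK none and explicit NOT NULL columns excluded).
Total: 7 + 7 + 4 + 5 = 23.

23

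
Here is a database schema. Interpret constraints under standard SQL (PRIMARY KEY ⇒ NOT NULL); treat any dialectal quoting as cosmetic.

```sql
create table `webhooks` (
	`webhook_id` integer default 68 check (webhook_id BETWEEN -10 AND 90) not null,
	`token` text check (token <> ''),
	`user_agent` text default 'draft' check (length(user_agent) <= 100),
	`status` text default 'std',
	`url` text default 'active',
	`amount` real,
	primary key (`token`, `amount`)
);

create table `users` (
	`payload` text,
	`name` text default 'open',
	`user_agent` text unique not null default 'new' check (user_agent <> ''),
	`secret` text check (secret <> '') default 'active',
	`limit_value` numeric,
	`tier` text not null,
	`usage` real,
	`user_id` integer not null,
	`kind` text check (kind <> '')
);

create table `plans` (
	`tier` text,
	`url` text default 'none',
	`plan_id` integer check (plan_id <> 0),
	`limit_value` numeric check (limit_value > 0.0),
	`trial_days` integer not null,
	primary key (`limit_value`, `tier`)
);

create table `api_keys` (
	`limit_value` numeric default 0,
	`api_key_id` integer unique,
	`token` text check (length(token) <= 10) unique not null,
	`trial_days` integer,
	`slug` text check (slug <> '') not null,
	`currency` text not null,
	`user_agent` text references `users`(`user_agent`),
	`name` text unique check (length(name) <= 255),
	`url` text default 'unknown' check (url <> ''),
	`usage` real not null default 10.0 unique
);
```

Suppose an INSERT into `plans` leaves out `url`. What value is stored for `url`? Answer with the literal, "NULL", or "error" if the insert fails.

'none'

url has an explicit DEFAULT 'none'.
When the column is omitted from an INSERT, that default is used.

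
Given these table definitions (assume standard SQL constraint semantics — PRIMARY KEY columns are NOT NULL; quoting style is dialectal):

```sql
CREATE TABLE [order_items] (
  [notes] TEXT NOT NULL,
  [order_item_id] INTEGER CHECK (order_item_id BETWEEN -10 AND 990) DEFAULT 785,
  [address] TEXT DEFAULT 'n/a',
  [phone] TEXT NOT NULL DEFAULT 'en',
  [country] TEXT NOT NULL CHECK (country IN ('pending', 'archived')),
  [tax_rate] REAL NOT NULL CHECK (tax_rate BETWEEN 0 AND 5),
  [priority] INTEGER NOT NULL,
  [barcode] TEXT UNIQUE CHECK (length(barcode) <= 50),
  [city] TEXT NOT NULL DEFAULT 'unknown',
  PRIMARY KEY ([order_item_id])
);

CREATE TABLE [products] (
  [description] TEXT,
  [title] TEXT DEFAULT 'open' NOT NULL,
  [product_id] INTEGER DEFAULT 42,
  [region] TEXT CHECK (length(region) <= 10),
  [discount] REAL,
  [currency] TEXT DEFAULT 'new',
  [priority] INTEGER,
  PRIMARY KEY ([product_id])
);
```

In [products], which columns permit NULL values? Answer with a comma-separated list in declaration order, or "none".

description, region, discount, currency, priority

- description: no NOT NULL constraint applies → nullable.
- title: declared NOT NULL → not nullable.
- product_id: part of the PRIMARY KEY, which implies NOT NULL → not nullable.
- region: CHECK does not forbid NULL (a CHECK constraint passes when its expression is NULL) → nullable.
- discount: no NOT NULL constraint applies → nullable.
- currency: DEFAULT only fills an omitted column; an explicit NULL is still allowed → nullable.
- priority: no NOT NULL constraint applies → nullable.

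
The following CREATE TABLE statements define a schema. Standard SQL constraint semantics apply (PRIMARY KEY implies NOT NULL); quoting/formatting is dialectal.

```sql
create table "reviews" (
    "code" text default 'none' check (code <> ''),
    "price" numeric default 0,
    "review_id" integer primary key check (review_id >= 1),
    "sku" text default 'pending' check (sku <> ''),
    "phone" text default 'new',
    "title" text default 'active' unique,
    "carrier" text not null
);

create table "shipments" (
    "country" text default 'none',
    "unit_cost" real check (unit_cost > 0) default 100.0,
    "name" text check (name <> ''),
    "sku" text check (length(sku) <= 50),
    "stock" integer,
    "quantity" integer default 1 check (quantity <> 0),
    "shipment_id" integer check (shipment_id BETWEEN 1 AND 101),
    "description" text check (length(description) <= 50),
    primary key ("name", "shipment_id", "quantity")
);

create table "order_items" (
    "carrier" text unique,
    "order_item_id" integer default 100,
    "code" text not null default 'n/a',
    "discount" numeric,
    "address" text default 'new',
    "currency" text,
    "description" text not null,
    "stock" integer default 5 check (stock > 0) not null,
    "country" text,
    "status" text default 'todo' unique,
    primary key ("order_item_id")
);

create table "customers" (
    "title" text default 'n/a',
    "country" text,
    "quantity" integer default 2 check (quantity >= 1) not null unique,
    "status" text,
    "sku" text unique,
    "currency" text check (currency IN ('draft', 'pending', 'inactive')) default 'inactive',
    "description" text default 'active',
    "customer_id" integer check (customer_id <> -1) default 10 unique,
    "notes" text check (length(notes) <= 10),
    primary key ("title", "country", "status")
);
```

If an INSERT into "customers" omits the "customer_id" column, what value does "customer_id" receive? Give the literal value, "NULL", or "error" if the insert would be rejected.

10

customer_id has an explicit DEFAULT 10.
When the column is omitted from an INSERT, that default is used.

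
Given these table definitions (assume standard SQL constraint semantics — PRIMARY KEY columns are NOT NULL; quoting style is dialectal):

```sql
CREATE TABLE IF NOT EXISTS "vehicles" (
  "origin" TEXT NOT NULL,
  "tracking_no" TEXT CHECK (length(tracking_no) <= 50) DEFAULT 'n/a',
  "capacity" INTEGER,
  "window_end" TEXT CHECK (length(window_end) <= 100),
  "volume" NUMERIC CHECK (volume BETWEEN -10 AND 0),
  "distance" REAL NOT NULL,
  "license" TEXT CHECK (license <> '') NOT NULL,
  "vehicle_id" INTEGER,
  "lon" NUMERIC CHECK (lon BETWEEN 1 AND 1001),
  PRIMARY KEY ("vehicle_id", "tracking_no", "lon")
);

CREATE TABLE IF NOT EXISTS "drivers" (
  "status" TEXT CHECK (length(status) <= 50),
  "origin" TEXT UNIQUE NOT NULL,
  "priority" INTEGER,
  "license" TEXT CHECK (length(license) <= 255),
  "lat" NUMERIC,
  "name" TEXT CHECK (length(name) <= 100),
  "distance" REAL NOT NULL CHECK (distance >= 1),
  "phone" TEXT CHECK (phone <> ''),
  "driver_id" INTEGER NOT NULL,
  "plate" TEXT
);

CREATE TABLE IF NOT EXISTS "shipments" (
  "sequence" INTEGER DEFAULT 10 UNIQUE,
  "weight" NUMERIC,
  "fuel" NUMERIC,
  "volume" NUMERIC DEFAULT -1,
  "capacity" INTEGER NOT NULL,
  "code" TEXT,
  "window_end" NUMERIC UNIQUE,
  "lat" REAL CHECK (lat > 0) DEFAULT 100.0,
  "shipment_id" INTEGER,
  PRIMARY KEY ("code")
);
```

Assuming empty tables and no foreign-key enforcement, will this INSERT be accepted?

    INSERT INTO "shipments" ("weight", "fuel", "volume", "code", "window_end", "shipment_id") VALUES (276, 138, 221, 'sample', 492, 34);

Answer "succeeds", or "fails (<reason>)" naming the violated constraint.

fails (NOT NULL on capacity)

capacity is omitted from the column list and has no DEFAULT, so it would receive NULL.
But capacity is declared NOT NULL.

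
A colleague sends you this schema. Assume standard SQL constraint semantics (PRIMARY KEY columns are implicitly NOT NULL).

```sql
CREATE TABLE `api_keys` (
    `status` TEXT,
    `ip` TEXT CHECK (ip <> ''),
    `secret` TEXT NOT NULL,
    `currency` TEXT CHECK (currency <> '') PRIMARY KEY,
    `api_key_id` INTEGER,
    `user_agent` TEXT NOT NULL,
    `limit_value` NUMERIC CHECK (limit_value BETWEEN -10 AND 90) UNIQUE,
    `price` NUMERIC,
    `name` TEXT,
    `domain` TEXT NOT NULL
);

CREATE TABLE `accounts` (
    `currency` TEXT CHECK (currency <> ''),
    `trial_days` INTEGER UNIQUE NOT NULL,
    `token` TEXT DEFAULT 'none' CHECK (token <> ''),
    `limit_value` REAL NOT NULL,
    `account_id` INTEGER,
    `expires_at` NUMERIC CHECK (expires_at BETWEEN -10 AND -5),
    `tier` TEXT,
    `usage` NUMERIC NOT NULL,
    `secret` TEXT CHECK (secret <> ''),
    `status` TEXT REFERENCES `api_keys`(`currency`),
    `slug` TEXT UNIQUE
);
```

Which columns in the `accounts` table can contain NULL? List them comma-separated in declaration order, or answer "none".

currency, token, account_id, expires_at, tier, secret, status, slug

- currency: CHECK does not forbid NULL (a CHECK constraint passes when its expression is NULL) → nullable.
- trial_days: declared NOT NULL → not nullable.
- token: CHECK does not forbid NULL (a CHECK constraint passes when its expression is NULL) → nullable.
- limit_value: declared NOT NULL → not nullable.
- account_id: no NOT NULL constraint applies → nullable.
- expires_at: CHECK does not forbid NULL (a CHECK constraint passes when its expression is NULL) → nullable.
- tier: no NOT NULL constraint applies → nullable.
- usage: declared NOT NULL → not nullable.
- secret: CHECK does not forbid NULL (a CHECK constraint passes when its expression is NULL) → nullable.
- status: a foreign key column may be NULL unless separately constrained → nullable.
- slug: UNIQUE does not imply NOT NULL → nullable.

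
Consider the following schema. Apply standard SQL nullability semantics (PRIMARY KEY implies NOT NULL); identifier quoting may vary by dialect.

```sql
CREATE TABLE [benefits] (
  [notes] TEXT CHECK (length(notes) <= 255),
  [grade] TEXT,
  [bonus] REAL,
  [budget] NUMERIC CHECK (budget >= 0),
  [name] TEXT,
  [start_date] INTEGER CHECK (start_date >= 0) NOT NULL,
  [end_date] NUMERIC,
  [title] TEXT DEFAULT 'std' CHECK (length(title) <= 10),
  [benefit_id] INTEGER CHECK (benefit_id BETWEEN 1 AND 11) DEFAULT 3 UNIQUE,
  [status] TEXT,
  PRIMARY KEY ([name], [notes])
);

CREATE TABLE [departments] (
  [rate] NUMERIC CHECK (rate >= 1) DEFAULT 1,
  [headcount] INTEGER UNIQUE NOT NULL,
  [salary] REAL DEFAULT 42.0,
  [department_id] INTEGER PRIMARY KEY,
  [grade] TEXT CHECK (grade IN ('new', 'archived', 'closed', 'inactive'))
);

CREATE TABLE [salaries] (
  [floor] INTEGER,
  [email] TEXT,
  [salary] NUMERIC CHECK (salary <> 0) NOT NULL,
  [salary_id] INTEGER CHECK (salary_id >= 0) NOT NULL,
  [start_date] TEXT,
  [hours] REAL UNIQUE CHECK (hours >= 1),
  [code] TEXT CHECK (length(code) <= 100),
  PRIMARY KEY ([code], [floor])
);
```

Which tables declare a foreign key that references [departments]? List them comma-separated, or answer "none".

none

No REFERENCES clause anywhere in the schema names departments.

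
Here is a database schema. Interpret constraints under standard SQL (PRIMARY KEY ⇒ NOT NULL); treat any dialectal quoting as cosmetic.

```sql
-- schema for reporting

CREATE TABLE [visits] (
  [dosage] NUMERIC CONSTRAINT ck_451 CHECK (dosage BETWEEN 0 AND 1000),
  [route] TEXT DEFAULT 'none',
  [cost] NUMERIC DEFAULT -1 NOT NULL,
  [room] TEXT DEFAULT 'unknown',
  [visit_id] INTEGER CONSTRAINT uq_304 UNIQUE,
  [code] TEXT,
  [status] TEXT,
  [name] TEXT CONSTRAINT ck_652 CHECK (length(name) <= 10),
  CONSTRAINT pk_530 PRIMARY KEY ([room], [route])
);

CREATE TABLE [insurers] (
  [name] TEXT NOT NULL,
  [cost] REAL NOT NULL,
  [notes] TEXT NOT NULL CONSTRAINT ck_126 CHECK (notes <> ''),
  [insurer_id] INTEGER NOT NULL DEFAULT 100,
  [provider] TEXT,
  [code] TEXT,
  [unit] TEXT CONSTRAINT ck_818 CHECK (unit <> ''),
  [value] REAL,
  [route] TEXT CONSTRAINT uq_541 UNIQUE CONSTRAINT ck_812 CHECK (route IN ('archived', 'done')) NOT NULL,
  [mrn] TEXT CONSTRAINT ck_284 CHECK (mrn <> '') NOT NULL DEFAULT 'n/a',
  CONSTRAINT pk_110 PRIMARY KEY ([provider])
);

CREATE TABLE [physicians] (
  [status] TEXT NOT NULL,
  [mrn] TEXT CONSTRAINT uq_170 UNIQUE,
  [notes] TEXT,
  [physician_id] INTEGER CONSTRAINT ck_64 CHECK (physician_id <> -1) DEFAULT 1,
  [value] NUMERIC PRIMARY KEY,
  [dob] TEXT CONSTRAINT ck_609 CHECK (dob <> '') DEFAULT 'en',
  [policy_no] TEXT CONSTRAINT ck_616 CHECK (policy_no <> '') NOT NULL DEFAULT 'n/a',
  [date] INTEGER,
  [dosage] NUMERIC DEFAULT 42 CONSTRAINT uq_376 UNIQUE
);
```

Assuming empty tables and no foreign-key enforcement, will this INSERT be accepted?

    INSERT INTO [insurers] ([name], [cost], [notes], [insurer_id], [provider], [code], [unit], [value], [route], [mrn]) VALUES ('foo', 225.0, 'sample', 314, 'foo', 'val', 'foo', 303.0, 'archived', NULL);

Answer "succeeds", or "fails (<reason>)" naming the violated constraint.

fails (NOT NULL on mrn)

mrn is explicitly set to NULL, but mrn is declared NOT NULL.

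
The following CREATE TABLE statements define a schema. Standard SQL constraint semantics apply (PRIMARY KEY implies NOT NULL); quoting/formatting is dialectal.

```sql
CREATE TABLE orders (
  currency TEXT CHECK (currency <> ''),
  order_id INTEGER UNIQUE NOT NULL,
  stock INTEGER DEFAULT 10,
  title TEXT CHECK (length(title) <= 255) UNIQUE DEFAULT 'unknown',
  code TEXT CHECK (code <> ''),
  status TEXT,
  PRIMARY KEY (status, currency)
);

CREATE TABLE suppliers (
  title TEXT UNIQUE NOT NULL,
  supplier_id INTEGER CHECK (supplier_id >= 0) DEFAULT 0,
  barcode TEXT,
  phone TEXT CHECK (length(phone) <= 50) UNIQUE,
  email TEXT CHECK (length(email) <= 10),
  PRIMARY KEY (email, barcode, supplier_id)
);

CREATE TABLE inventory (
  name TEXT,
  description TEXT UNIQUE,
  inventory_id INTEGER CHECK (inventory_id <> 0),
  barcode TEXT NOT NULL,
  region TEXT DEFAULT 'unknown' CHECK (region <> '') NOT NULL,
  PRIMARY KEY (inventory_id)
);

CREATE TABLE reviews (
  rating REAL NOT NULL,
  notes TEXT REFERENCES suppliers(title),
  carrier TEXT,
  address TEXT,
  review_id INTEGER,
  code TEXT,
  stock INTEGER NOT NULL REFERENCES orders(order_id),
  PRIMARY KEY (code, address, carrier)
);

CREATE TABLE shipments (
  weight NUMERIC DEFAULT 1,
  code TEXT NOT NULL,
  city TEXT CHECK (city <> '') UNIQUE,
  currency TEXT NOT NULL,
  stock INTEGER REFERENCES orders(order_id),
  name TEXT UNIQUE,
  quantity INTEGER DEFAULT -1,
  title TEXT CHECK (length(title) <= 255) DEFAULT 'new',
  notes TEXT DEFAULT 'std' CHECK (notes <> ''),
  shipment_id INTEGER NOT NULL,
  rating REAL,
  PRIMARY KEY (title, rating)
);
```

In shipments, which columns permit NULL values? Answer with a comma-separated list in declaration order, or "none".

- weight: DEFAULT only fills an omitted column; an explicit NULL is still allowed → nullable.
- code: declared NOT NULL → not nullable.
- city: CHECK does not forbid NULL (a CHECK constraint passes when its expression is NULL) → nullable.
- currency: declared NOT NULL → not nullable.
- stock: a foreign key column may be NULL unless separately constrained → nullable.
- name: UNIQUE does not imply NOT NULL → nullable.
- quantity: DEFAULT only fills an omitted column; an explicit NULL is still allowed → nullable.
- title: part of the PRIMARY KEY, which implies NOT NULL → not nullable.
- notes: CHECK does not forbid NULL (a CHECK constraint passes when its expression is NULL) → nullable.
- shipment_id: declared NOT NULL → not nullable.
- rating: part of the PRIMARY KEY, which implies NOT NULL → not nullable.

weight, city, stock, name, quantity, notes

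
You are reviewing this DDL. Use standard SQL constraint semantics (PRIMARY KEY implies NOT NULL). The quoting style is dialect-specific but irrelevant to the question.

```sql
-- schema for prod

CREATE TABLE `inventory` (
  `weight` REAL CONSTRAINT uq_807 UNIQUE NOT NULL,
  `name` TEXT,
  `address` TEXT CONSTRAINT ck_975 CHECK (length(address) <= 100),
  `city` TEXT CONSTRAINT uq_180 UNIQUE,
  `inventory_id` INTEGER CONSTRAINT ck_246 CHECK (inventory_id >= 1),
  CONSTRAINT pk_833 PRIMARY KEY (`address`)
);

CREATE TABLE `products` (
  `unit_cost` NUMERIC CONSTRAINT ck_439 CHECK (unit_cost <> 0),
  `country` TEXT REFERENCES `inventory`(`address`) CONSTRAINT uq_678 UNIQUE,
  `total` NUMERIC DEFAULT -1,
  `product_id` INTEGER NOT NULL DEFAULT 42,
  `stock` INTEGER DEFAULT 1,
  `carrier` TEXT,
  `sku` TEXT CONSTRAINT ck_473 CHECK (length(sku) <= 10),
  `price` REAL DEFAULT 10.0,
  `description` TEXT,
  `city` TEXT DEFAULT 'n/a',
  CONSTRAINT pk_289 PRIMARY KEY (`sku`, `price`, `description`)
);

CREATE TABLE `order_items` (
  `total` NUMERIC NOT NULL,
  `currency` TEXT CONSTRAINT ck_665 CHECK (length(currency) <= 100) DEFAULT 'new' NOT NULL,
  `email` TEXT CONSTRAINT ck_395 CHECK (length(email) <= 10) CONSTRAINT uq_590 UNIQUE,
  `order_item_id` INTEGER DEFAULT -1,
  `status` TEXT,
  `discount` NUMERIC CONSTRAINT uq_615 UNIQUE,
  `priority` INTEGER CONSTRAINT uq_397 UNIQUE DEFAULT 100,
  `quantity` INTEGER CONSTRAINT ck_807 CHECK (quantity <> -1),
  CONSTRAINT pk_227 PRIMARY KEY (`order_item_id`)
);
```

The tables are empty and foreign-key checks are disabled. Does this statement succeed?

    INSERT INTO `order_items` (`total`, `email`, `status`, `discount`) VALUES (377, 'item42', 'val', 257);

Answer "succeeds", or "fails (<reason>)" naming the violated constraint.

NOT NULL columns: currency defaults to 'new'; order_item_id defaults to -1; total is supplied.
CHECK constraints: 'item42' satisfies (length(email) <= 10).
No constraint is violated.

succeeds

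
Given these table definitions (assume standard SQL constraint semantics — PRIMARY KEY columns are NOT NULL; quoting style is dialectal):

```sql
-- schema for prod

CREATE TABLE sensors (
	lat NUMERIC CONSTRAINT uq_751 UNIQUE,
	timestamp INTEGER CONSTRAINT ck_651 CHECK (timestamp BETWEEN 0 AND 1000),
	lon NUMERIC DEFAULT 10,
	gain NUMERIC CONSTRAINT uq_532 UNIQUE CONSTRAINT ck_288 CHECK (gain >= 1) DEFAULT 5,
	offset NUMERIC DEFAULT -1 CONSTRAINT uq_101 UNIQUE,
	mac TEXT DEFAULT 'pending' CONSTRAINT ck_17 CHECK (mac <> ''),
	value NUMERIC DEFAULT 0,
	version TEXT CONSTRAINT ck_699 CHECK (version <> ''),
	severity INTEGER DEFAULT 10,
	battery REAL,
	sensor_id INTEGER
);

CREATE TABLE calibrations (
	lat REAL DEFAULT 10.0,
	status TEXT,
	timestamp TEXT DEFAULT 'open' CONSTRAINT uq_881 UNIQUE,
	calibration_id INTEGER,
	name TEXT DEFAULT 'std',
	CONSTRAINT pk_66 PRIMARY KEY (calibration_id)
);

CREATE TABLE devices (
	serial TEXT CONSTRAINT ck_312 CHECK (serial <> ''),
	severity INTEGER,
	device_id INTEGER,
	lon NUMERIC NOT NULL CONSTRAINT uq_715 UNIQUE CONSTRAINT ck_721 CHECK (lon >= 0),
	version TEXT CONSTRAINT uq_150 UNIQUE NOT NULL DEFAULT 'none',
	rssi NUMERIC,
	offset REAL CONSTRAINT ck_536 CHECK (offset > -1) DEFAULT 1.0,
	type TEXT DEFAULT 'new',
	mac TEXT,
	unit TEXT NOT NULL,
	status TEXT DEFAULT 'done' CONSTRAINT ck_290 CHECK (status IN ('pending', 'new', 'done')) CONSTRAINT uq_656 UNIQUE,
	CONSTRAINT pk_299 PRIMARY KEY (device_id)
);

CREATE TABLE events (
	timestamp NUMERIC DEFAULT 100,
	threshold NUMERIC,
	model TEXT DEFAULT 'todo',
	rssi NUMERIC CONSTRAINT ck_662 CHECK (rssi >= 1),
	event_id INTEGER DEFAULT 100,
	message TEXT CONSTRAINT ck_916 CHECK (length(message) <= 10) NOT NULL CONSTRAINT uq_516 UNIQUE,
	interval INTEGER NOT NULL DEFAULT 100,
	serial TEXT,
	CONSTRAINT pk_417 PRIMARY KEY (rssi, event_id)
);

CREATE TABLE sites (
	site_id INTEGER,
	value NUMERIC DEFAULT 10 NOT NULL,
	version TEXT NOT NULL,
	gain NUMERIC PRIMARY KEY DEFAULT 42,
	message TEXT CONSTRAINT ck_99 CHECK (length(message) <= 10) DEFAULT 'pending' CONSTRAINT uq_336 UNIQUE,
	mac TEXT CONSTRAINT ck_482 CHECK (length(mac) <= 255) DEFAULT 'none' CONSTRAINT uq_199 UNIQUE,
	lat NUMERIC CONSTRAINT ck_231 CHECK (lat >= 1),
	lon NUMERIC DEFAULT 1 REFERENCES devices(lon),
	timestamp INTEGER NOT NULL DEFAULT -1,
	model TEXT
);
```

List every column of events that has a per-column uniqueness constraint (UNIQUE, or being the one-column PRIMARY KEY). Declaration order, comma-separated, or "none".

- timestamp: no UNIQUE or single-column PK constraint.
- threshold: no UNIQUE or single-column PK constraint.
- model: no UNIQUE or single-column PK constraint.
- rssi: part of a composite PRIMARY KEY — only the tuple is unique, not this column on its own.
- event_id: part of a composite PRIMARY KEY — only the tuple is unique, not this column on its own.
- message: declared UNIQUE → unique.
- interval: no UNIQUE or single-column PK constraint.
- serial: no UNIQUE or single-column PK constraint.

message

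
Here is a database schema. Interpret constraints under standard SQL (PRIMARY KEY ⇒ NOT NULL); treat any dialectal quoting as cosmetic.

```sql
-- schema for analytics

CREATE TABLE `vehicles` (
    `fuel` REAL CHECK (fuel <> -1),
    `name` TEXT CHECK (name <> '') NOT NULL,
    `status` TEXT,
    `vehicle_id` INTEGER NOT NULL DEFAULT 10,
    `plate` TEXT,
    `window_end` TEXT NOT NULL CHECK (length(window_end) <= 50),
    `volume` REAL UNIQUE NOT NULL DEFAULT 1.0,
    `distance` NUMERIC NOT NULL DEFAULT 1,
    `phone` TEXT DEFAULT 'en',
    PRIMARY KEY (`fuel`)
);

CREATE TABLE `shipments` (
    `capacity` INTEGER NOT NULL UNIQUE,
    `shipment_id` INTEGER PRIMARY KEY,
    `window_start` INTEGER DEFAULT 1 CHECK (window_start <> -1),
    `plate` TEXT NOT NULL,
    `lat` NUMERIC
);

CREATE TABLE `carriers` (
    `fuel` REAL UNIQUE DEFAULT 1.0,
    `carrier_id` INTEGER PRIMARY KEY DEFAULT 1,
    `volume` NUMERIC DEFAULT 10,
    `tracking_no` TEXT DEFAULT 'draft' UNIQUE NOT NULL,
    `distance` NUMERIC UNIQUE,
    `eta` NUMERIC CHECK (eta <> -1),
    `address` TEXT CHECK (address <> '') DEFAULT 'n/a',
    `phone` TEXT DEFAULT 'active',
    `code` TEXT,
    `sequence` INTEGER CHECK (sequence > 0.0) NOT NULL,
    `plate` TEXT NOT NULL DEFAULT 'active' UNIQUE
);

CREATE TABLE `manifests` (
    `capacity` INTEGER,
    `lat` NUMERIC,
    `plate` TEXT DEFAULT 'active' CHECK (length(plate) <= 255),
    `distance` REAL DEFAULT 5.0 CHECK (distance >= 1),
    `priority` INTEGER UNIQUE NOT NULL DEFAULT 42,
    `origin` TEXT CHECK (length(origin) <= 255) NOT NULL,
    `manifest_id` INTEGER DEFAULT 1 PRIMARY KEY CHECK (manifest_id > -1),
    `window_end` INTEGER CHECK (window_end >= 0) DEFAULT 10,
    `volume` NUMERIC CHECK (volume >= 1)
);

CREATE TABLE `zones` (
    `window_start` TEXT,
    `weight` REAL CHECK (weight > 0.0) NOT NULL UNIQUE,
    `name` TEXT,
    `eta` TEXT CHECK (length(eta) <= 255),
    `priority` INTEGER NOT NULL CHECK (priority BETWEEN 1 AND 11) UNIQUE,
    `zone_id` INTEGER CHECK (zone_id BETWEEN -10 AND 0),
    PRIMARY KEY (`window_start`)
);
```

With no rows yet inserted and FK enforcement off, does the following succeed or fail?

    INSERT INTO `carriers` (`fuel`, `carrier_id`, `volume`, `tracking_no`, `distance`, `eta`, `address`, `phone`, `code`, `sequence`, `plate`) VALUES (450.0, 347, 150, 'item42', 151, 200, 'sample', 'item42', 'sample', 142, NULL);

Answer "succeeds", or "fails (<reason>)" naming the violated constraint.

fails (NOT NULL on plate)

plate is explicitly set to NULL, but plate is declared NOT NULL.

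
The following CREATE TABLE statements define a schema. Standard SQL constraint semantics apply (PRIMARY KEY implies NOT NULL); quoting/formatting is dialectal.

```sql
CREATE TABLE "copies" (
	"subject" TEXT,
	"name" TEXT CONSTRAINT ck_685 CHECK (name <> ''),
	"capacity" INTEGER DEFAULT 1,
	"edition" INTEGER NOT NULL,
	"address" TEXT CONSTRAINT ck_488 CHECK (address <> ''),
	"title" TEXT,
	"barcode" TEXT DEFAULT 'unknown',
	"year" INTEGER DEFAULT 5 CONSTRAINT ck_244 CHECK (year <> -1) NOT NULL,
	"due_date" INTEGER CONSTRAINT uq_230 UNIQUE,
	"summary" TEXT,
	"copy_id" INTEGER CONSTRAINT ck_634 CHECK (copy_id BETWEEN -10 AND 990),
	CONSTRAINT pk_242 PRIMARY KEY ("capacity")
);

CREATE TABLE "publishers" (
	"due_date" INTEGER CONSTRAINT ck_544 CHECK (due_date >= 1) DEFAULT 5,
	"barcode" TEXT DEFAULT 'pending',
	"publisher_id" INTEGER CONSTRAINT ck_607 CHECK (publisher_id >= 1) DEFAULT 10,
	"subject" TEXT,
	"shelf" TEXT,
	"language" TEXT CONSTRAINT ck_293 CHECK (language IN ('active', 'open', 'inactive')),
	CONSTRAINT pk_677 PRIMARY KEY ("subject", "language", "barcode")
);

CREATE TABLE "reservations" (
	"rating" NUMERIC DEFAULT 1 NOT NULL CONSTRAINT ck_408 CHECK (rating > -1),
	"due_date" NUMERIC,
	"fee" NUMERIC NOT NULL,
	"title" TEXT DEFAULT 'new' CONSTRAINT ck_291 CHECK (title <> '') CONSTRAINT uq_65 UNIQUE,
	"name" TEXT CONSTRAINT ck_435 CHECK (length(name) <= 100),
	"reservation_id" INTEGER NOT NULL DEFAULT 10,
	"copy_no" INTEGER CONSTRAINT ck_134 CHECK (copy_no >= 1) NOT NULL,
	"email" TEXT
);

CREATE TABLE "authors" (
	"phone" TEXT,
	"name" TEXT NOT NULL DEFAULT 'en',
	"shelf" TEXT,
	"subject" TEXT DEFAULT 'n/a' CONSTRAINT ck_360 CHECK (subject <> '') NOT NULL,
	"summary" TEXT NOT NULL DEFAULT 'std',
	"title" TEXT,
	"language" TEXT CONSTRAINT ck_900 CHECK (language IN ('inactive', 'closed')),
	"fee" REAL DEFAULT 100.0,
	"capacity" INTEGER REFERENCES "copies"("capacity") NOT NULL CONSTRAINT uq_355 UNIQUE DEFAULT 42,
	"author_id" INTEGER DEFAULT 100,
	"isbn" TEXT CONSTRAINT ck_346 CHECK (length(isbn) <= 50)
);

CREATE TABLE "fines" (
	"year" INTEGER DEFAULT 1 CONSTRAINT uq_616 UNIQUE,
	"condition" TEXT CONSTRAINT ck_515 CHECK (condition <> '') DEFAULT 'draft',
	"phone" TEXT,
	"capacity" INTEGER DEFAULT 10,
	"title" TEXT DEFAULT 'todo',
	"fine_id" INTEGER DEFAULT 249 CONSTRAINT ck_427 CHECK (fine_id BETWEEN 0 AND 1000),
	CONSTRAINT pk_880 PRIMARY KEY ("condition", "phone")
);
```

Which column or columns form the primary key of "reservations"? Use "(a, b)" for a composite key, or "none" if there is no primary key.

none

No column is declared PRIMARY KEY inline, and there is no table-level PRIMARY KEY clause in reservations.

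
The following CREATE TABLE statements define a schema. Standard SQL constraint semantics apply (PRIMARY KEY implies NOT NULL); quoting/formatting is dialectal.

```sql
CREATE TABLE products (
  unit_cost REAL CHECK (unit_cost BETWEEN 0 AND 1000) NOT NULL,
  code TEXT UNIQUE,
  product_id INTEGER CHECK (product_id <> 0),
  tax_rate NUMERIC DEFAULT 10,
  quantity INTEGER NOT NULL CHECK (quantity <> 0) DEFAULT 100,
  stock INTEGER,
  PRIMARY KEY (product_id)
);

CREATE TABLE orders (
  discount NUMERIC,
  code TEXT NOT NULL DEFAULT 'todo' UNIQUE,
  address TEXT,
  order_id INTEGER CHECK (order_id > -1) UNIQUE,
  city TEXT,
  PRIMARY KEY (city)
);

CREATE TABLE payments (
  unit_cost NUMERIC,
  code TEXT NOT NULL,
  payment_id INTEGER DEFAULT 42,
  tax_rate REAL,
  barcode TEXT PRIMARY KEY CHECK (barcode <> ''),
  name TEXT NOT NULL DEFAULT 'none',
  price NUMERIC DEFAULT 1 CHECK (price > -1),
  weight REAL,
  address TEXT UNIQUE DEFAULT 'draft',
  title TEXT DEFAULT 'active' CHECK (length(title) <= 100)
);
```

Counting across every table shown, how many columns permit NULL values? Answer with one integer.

products: 3 nullable (code, tax_rate, stock — PK (product_id) and explicit NOT NULL columns excluded).
orders: 3 nullable (discount, address, order_id — PK (city) and explicit NOT NULL columns excluded).
payments: 7 nullable (unit_cost, payment_id, tax_rate, price, weight, address, title — PK (barcode) and explicit NOT NULL columns excluded).
Total: 3 + 3 + 7 = 13.

13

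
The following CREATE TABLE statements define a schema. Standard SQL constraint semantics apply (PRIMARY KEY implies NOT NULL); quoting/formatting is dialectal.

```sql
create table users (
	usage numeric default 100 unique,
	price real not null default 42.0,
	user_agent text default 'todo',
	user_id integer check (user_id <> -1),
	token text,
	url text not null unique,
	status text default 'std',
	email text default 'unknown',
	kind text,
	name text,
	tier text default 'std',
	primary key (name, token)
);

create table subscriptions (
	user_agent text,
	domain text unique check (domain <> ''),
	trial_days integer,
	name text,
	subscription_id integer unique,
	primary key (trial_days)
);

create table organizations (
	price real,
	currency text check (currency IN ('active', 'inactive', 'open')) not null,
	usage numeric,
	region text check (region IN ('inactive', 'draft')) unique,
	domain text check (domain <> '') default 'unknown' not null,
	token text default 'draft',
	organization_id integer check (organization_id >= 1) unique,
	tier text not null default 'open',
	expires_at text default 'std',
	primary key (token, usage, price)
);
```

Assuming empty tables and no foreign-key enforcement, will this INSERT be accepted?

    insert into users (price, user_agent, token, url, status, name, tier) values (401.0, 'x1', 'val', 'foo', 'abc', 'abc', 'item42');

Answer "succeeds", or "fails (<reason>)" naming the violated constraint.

succeeds

NOT NULL columns: name is supplied; price is supplied; token is supplied; url is supplied.
No constraint is violated.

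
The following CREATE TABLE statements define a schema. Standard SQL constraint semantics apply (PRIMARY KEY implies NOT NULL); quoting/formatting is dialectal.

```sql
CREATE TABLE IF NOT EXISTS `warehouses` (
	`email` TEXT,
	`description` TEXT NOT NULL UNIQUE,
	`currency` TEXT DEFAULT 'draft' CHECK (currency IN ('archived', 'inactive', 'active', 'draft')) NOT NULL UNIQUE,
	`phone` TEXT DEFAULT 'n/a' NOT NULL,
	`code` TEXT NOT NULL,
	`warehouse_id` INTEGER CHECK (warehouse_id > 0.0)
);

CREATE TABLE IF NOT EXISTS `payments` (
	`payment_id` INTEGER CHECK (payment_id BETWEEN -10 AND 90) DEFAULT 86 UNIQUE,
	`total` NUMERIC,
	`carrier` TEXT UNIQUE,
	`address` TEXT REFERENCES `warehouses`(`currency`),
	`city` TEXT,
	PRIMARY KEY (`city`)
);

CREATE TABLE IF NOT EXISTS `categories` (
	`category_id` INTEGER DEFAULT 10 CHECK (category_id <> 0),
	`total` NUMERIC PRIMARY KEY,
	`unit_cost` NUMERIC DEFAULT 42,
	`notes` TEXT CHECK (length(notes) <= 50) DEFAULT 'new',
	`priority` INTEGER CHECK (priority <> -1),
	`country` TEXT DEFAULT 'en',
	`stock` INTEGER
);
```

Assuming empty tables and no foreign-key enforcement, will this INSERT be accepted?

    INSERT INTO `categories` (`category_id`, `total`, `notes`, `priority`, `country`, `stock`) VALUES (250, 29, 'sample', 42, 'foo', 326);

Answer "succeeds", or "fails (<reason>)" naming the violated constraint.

NOT NULL columns: total is supplied.
CHECK constraints: 250 satisfies (category_id <> 0); 'sample' satisfies (length(notes) <= 50); 42 satisfies (priority <> -1).
No constraint is violated.

succeeds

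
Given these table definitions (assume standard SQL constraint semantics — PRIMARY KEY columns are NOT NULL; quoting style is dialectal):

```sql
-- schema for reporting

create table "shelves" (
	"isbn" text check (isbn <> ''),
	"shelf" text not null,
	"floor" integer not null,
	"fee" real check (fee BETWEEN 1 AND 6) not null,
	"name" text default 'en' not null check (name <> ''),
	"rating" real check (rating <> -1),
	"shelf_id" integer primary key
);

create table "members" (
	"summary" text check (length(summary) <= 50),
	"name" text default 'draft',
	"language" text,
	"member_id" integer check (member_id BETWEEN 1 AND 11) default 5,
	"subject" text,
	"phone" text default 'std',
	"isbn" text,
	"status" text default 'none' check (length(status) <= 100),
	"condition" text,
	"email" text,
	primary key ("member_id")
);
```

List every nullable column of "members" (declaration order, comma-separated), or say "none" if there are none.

- summary: CHECK does not forbid NULL (a CHECK constraint passes when its expression is NULL) → nullable.
- name: DEFAULT only fills an omitted column; an explicit NULL is still allowed → nullable.
- language: no NOT NULL constraint applies → nullable.
- member_id: part of the PRIMARY KEY, which implies NOT NULL → not nullable.
- subject: no NOT NULL constraint applies → nullable.
- phone: DEFAULT only fills an omitted column; an explicit NULL is still allowed → nullable.
- isbn: no NOT NULL constraint applies → nullable.
- status: CHECK does not forbid NULL (a CHECK constraint passes when its expression is NULL) → nullable.
- condition: no NOT NULL constraint applies → nullable.
- email: no NOT NULL constraint applies → nullable.

summary, name, language, subject, phone, isbn, status, condition, email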